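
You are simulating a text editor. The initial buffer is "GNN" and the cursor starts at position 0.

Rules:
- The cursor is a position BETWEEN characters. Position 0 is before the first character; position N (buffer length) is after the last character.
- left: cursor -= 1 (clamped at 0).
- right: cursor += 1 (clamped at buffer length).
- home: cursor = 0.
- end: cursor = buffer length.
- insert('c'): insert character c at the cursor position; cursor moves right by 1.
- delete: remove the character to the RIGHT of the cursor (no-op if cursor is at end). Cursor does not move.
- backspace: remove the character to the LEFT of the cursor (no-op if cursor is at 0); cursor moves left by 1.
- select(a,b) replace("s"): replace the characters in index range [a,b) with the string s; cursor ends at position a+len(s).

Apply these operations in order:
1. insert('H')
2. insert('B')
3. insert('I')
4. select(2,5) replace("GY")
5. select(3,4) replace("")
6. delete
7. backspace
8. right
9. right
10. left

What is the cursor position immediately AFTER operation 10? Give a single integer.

Answer: 1

Derivation:
After op 1 (insert('H')): buf='HGNN' cursor=1
After op 2 (insert('B')): buf='HBGNN' cursor=2
After op 3 (insert('I')): buf='HBIGNN' cursor=3
After op 4 (select(2,5) replace("GY")): buf='HBGYN' cursor=4
After op 5 (select(3,4) replace("")): buf='HBGN' cursor=3
After op 6 (delete): buf='HBG' cursor=3
After op 7 (backspace): buf='HB' cursor=2
After op 8 (right): buf='HB' cursor=2
After op 9 (right): buf='HB' cursor=2
After op 10 (left): buf='HB' cursor=1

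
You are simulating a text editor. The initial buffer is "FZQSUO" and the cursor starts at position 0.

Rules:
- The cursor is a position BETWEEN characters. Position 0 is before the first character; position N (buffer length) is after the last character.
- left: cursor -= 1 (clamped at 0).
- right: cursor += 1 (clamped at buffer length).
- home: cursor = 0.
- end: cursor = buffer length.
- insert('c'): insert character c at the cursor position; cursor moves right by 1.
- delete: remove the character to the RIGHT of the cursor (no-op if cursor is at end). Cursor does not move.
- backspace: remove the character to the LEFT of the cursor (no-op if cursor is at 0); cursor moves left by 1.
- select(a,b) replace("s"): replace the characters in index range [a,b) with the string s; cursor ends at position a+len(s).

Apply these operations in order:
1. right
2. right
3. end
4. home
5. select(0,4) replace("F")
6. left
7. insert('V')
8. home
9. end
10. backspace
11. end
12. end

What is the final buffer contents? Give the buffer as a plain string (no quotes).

Answer: VFU

Derivation:
After op 1 (right): buf='FZQSUO' cursor=1
After op 2 (right): buf='FZQSUO' cursor=2
After op 3 (end): buf='FZQSUO' cursor=6
After op 4 (home): buf='FZQSUO' cursor=0
After op 5 (select(0,4) replace("F")): buf='FUO' cursor=1
After op 6 (left): buf='FUO' cursor=0
After op 7 (insert('V')): buf='VFUO' cursor=1
After op 8 (home): buf='VFUO' cursor=0
After op 9 (end): buf='VFUO' cursor=4
After op 10 (backspace): buf='VFU' cursor=3
After op 11 (end): buf='VFU' cursor=3
After op 12 (end): buf='VFU' cursor=3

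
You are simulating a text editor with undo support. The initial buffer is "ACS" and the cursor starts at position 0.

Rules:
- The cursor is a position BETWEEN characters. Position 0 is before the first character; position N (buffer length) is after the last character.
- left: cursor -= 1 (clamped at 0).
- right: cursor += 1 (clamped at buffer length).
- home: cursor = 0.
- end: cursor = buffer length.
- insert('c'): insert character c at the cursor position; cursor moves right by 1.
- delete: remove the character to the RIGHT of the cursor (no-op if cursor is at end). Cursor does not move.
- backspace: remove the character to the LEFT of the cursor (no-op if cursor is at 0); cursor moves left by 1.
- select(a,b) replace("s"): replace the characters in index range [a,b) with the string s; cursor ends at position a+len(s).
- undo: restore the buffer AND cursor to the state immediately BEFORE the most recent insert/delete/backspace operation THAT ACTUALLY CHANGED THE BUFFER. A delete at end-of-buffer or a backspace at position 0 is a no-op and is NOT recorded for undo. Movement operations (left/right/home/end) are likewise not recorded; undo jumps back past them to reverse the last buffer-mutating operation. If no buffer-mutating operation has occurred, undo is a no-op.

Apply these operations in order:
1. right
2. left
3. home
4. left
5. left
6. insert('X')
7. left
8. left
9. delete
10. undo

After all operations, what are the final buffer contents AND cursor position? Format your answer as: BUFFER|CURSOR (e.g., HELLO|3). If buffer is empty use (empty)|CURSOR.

After op 1 (right): buf='ACS' cursor=1
After op 2 (left): buf='ACS' cursor=0
After op 3 (home): buf='ACS' cursor=0
After op 4 (left): buf='ACS' cursor=0
After op 5 (left): buf='ACS' cursor=0
After op 6 (insert('X')): buf='XACS' cursor=1
After op 7 (left): buf='XACS' cursor=0
After op 8 (left): buf='XACS' cursor=0
After op 9 (delete): buf='ACS' cursor=0
After op 10 (undo): buf='XACS' cursor=0

Answer: XACS|0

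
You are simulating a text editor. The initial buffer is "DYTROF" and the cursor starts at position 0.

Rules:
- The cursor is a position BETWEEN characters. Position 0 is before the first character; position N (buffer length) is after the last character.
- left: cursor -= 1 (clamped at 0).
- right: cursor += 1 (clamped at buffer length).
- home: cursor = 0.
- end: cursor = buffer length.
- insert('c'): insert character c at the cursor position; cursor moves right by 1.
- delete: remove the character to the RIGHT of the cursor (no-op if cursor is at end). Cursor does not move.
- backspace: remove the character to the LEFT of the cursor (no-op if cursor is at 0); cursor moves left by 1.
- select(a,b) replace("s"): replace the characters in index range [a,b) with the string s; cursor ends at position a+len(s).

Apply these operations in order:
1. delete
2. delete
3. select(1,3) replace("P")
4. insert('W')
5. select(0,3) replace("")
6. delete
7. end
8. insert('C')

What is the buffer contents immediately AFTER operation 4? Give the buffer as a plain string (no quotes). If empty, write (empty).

After op 1 (delete): buf='YTROF' cursor=0
After op 2 (delete): buf='TROF' cursor=0
After op 3 (select(1,3) replace("P")): buf='TPF' cursor=2
After op 4 (insert('W')): buf='TPWF' cursor=3

Answer: TPWF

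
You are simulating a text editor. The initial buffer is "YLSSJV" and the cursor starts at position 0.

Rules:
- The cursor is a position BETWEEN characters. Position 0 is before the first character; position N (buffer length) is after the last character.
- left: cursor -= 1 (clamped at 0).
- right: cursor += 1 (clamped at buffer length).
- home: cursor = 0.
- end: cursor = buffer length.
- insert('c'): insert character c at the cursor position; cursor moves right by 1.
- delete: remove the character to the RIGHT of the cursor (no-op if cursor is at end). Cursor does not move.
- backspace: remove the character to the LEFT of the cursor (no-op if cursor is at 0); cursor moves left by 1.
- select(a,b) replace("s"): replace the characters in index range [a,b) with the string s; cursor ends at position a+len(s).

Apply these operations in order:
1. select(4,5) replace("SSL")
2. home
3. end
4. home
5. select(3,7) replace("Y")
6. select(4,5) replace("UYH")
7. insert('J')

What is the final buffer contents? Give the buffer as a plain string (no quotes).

Answer: YLSYUYHJ

Derivation:
After op 1 (select(4,5) replace("SSL")): buf='YLSSSSLV' cursor=7
After op 2 (home): buf='YLSSSSLV' cursor=0
After op 3 (end): buf='YLSSSSLV' cursor=8
After op 4 (home): buf='YLSSSSLV' cursor=0
After op 5 (select(3,7) replace("Y")): buf='YLSYV' cursor=4
After op 6 (select(4,5) replace("UYH")): buf='YLSYUYH' cursor=7
After op 7 (insert('J')): buf='YLSYUYHJ' cursor=8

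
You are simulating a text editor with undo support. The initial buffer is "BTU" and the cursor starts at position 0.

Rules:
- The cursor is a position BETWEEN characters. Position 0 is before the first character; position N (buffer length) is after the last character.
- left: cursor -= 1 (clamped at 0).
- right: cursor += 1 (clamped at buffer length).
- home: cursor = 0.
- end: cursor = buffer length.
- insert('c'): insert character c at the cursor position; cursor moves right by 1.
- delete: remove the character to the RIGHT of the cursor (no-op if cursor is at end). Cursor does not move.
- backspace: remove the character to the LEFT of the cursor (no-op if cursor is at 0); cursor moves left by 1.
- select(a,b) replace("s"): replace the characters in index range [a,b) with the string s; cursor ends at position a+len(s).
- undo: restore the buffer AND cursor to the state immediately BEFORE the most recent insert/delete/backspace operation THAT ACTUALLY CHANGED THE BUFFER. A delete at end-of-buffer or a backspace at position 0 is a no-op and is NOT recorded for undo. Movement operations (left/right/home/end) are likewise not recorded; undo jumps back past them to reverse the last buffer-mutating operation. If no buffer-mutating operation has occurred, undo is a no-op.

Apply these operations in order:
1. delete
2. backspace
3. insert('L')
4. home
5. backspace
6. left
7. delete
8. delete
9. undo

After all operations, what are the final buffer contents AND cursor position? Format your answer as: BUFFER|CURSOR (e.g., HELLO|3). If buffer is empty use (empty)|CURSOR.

Answer: TU|0

Derivation:
After op 1 (delete): buf='TU' cursor=0
After op 2 (backspace): buf='TU' cursor=0
After op 3 (insert('L')): buf='LTU' cursor=1
After op 4 (home): buf='LTU' cursor=0
After op 5 (backspace): buf='LTU' cursor=0
After op 6 (left): buf='LTU' cursor=0
After op 7 (delete): buf='TU' cursor=0
After op 8 (delete): buf='U' cursor=0
After op 9 (undo): buf='TU' cursor=0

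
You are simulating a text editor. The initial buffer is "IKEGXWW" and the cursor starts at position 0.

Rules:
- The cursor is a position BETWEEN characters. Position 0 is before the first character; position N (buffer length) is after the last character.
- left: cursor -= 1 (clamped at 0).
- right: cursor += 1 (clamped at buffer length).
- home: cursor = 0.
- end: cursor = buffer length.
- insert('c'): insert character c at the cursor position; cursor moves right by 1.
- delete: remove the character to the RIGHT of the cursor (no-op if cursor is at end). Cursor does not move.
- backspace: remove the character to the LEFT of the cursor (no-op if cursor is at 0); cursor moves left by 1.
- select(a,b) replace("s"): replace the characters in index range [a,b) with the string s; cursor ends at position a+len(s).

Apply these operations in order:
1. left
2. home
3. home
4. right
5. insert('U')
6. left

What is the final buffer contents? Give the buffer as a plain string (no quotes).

Answer: IUKEGXWW

Derivation:
After op 1 (left): buf='IKEGXWW' cursor=0
After op 2 (home): buf='IKEGXWW' cursor=0
After op 3 (home): buf='IKEGXWW' cursor=0
After op 4 (right): buf='IKEGXWW' cursor=1
After op 5 (insert('U')): buf='IUKEGXWW' cursor=2
After op 6 (left): buf='IUKEGXWW' cursor=1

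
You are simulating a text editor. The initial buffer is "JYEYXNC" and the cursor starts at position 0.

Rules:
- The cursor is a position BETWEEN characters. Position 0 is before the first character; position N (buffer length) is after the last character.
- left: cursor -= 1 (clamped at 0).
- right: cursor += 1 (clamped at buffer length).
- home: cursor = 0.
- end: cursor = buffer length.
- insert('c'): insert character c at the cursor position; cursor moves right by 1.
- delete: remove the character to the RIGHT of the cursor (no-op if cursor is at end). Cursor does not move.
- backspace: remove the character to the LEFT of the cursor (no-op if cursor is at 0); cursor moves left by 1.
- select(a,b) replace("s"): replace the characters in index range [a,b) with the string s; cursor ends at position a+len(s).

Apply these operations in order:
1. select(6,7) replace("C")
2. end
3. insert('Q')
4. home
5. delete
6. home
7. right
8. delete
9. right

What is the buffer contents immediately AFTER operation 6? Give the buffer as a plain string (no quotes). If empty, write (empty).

Answer: YEYXNCQ

Derivation:
After op 1 (select(6,7) replace("C")): buf='JYEYXNC' cursor=7
After op 2 (end): buf='JYEYXNC' cursor=7
After op 3 (insert('Q')): buf='JYEYXNCQ' cursor=8
After op 4 (home): buf='JYEYXNCQ' cursor=0
After op 5 (delete): buf='YEYXNCQ' cursor=0
After op 6 (home): buf='YEYXNCQ' cursor=0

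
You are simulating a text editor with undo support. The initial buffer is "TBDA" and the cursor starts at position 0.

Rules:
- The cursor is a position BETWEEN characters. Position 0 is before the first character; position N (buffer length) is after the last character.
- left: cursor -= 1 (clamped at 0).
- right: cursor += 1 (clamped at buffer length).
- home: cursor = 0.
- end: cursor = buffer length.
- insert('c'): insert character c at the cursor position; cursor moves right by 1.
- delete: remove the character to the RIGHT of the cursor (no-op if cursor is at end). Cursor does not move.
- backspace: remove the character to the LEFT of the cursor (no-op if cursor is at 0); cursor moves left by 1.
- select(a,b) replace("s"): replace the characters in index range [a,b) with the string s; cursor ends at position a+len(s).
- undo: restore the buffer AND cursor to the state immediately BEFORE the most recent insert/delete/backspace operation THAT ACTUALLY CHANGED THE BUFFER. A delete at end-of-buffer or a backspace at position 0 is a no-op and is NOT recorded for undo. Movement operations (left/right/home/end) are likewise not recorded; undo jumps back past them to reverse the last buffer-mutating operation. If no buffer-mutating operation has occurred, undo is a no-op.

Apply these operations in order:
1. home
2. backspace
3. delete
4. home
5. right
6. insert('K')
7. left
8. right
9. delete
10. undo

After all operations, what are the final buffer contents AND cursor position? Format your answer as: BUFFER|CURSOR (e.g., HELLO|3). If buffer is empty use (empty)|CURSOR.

After op 1 (home): buf='TBDA' cursor=0
After op 2 (backspace): buf='TBDA' cursor=0
After op 3 (delete): buf='BDA' cursor=0
After op 4 (home): buf='BDA' cursor=0
After op 5 (right): buf='BDA' cursor=1
After op 6 (insert('K')): buf='BKDA' cursor=2
After op 7 (left): buf='BKDA' cursor=1
After op 8 (right): buf='BKDA' cursor=2
After op 9 (delete): buf='BKA' cursor=2
After op 10 (undo): buf='BKDA' cursor=2

Answer: BKDA|2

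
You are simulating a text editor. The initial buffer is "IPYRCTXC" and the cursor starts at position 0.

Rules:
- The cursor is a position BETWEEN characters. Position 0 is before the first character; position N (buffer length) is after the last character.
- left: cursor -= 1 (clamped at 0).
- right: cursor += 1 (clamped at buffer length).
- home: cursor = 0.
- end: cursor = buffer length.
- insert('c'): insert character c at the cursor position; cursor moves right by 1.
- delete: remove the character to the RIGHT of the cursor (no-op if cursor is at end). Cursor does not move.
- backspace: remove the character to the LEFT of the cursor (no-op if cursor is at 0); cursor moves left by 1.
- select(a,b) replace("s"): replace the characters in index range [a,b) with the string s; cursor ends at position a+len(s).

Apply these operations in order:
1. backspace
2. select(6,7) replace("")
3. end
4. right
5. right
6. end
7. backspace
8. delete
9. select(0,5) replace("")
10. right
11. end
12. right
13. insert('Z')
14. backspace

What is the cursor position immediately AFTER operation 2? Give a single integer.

After op 1 (backspace): buf='IPYRCTXC' cursor=0
After op 2 (select(6,7) replace("")): buf='IPYRCTC' cursor=6

Answer: 6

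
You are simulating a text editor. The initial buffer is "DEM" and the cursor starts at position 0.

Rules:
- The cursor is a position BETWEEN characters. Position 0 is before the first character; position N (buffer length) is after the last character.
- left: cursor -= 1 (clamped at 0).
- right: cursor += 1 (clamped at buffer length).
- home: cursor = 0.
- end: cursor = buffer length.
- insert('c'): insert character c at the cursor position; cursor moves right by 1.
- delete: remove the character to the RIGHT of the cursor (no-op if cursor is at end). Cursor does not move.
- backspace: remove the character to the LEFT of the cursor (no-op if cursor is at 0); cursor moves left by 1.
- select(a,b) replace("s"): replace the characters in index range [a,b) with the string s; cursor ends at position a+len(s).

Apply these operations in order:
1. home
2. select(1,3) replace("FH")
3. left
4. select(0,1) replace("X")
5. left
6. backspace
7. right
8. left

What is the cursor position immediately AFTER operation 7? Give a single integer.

After op 1 (home): buf='DEM' cursor=0
After op 2 (select(1,3) replace("FH")): buf='DFH' cursor=3
After op 3 (left): buf='DFH' cursor=2
After op 4 (select(0,1) replace("X")): buf='XFH' cursor=1
After op 5 (left): buf='XFH' cursor=0
After op 6 (backspace): buf='XFH' cursor=0
After op 7 (right): buf='XFH' cursor=1

Answer: 1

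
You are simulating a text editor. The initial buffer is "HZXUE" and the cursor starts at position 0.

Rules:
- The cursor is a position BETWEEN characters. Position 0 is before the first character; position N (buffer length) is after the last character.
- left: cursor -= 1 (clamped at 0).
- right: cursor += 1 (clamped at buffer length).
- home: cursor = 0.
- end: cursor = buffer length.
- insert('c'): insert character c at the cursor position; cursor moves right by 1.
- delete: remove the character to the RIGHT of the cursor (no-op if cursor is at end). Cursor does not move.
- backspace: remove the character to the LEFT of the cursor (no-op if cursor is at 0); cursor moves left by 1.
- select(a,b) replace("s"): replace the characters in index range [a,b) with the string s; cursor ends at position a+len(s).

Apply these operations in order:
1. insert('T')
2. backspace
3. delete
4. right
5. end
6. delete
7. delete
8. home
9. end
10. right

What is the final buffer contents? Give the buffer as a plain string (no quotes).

Answer: ZXUE

Derivation:
After op 1 (insert('T')): buf='THZXUE' cursor=1
After op 2 (backspace): buf='HZXUE' cursor=0
After op 3 (delete): buf='ZXUE' cursor=0
After op 4 (right): buf='ZXUE' cursor=1
After op 5 (end): buf='ZXUE' cursor=4
After op 6 (delete): buf='ZXUE' cursor=4
After op 7 (delete): buf='ZXUE' cursor=4
After op 8 (home): buf='ZXUE' cursor=0
After op 9 (end): buf='ZXUE' cursor=4
After op 10 (right): buf='ZXUE' cursor=4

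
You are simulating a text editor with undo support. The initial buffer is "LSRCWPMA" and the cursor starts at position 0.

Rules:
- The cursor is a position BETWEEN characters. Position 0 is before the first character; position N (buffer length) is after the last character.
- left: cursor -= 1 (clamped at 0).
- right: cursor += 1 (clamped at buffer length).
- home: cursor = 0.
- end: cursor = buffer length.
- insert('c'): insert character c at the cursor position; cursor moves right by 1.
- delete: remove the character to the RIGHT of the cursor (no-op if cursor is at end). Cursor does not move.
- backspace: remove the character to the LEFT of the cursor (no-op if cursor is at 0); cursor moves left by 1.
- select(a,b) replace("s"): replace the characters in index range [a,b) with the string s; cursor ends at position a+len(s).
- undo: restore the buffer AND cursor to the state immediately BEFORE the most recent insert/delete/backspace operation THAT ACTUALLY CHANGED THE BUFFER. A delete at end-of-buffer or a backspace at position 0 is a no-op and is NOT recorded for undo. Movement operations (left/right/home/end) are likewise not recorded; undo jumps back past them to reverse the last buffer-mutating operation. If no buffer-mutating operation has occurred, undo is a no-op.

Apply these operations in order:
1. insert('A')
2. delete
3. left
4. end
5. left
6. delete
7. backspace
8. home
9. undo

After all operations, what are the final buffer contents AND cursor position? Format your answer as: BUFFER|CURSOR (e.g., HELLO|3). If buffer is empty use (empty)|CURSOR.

Answer: ASRCWPM|7

Derivation:
After op 1 (insert('A')): buf='ALSRCWPMA' cursor=1
After op 2 (delete): buf='ASRCWPMA' cursor=1
After op 3 (left): buf='ASRCWPMA' cursor=0
After op 4 (end): buf='ASRCWPMA' cursor=8
After op 5 (left): buf='ASRCWPMA' cursor=7
After op 6 (delete): buf='ASRCWPM' cursor=7
After op 7 (backspace): buf='ASRCWP' cursor=6
After op 8 (home): buf='ASRCWP' cursor=0
After op 9 (undo): buf='ASRCWPM' cursor=7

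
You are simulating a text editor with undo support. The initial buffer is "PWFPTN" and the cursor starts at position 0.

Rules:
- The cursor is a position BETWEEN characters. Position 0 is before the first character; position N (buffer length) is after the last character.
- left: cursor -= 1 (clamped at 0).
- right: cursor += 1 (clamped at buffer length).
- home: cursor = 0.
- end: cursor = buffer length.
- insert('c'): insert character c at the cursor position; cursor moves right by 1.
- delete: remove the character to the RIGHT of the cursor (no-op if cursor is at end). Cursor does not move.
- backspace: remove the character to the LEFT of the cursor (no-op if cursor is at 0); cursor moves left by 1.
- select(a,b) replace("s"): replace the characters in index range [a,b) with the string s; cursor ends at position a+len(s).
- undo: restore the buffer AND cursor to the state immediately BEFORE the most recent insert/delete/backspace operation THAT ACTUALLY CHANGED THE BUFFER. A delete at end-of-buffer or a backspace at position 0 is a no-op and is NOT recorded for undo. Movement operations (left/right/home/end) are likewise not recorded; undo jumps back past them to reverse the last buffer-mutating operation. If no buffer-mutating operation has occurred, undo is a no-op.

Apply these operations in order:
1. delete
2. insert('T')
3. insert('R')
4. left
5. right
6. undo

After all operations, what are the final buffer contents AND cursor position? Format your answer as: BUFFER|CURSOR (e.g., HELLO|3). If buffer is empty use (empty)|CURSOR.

After op 1 (delete): buf='WFPTN' cursor=0
After op 2 (insert('T')): buf='TWFPTN' cursor=1
After op 3 (insert('R')): buf='TRWFPTN' cursor=2
After op 4 (left): buf='TRWFPTN' cursor=1
After op 5 (right): buf='TRWFPTN' cursor=2
After op 6 (undo): buf='TWFPTN' cursor=1

Answer: TWFPTN|1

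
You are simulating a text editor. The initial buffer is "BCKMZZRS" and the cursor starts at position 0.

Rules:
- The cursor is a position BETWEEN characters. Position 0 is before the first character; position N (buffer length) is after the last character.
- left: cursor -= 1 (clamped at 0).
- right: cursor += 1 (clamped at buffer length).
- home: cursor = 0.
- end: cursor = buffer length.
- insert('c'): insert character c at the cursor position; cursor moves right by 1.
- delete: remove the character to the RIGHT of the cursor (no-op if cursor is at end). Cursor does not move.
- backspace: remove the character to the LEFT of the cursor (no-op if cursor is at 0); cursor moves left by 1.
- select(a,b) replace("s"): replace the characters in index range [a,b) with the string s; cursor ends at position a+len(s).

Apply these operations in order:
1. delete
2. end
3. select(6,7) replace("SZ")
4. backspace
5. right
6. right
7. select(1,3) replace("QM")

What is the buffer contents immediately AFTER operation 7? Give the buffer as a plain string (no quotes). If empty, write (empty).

Answer: CQMZZRS

Derivation:
After op 1 (delete): buf='CKMZZRS' cursor=0
After op 2 (end): buf='CKMZZRS' cursor=7
After op 3 (select(6,7) replace("SZ")): buf='CKMZZRSZ' cursor=8
After op 4 (backspace): buf='CKMZZRS' cursor=7
After op 5 (right): buf='CKMZZRS' cursor=7
After op 6 (right): buf='CKMZZRS' cursor=7
After op 7 (select(1,3) replace("QM")): buf='CQMZZRS' cursor=3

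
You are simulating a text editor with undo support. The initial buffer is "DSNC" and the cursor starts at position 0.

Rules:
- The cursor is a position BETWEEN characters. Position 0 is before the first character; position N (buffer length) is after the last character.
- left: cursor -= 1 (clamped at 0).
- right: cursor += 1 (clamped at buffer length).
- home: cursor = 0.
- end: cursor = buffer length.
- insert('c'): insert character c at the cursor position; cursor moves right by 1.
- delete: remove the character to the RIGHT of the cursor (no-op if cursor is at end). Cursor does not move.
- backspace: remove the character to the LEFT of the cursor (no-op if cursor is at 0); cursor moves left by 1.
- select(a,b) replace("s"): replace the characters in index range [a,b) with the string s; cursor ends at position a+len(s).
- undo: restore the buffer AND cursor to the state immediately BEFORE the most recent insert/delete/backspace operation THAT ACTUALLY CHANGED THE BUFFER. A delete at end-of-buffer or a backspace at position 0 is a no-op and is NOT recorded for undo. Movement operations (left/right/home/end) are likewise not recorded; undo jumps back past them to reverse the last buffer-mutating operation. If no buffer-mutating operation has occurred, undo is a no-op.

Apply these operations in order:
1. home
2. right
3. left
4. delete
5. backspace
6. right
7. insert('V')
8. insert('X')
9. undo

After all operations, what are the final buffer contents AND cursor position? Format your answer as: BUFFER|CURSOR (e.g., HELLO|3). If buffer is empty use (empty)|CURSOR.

Answer: SVNC|2

Derivation:
After op 1 (home): buf='DSNC' cursor=0
After op 2 (right): buf='DSNC' cursor=1
After op 3 (left): buf='DSNC' cursor=0
After op 4 (delete): buf='SNC' cursor=0
After op 5 (backspace): buf='SNC' cursor=0
After op 6 (right): buf='SNC' cursor=1
After op 7 (insert('V')): buf='SVNC' cursor=2
After op 8 (insert('X')): buf='SVXNC' cursor=3
After op 9 (undo): buf='SVNC' cursor=2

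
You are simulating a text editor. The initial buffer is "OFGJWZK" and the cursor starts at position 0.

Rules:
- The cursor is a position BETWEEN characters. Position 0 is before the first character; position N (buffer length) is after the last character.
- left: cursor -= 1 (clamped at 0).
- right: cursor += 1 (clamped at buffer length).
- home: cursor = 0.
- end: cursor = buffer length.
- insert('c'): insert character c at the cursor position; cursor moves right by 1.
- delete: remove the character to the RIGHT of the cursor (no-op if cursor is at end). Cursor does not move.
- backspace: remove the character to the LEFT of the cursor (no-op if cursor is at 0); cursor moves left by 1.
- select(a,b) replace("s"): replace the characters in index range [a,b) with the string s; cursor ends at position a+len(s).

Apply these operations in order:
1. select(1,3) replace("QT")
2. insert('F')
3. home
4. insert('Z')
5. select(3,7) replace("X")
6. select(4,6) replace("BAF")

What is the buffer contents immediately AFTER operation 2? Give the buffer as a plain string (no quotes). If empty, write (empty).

Answer: OQTFJWZK

Derivation:
After op 1 (select(1,3) replace("QT")): buf='OQTJWZK' cursor=3
After op 2 (insert('F')): buf='OQTFJWZK' cursor=4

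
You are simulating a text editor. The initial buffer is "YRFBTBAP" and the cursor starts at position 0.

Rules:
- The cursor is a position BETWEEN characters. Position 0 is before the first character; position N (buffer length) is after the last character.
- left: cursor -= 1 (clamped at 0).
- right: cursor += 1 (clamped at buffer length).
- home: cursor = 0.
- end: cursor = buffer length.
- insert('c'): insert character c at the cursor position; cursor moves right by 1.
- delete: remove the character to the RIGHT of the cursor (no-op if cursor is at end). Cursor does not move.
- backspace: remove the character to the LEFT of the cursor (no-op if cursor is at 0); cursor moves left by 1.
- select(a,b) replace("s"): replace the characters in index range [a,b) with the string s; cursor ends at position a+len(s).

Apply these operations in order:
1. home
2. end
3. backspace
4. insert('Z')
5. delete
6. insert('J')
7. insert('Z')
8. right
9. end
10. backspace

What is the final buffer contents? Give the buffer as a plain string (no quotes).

Answer: YRFBTBAZJ

Derivation:
After op 1 (home): buf='YRFBTBAP' cursor=0
After op 2 (end): buf='YRFBTBAP' cursor=8
After op 3 (backspace): buf='YRFBTBA' cursor=7
After op 4 (insert('Z')): buf='YRFBTBAZ' cursor=8
After op 5 (delete): buf='YRFBTBAZ' cursor=8
After op 6 (insert('J')): buf='YRFBTBAZJ' cursor=9
After op 7 (insert('Z')): buf='YRFBTBAZJZ' cursor=10
After op 8 (right): buf='YRFBTBAZJZ' cursor=10
After op 9 (end): buf='YRFBTBAZJZ' cursor=10
After op 10 (backspace): buf='YRFBTBAZJ' cursor=9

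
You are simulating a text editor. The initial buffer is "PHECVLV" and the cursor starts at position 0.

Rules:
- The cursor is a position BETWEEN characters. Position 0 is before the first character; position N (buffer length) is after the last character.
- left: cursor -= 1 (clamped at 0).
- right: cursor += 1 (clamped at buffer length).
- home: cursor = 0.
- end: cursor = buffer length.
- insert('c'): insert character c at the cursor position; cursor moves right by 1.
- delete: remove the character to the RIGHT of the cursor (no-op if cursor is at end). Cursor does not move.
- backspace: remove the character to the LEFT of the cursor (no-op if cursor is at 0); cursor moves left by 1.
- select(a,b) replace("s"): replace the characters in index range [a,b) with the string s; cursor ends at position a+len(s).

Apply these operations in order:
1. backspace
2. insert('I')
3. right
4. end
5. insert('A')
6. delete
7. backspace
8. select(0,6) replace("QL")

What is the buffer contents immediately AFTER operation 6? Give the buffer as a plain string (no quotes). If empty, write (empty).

Answer: IPHECVLVA

Derivation:
After op 1 (backspace): buf='PHECVLV' cursor=0
After op 2 (insert('I')): buf='IPHECVLV' cursor=1
After op 3 (right): buf='IPHECVLV' cursor=2
After op 4 (end): buf='IPHECVLV' cursor=8
After op 5 (insert('A')): buf='IPHECVLVA' cursor=9
After op 6 (delete): buf='IPHECVLVA' cursor=9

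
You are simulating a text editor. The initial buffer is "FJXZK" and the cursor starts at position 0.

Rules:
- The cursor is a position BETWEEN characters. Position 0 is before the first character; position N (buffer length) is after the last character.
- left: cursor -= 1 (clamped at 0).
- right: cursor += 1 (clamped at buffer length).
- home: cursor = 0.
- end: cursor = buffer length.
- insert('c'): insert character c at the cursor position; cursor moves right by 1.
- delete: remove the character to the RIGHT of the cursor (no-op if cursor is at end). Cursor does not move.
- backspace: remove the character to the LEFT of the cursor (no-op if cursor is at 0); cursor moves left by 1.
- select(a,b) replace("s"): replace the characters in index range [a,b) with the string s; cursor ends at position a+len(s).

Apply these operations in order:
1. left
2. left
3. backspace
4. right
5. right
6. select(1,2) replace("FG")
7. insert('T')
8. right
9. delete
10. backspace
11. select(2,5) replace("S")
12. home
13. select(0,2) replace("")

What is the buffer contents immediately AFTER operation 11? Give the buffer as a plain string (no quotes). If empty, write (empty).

Answer: FFS

Derivation:
After op 1 (left): buf='FJXZK' cursor=0
After op 2 (left): buf='FJXZK' cursor=0
After op 3 (backspace): buf='FJXZK' cursor=0
After op 4 (right): buf='FJXZK' cursor=1
After op 5 (right): buf='FJXZK' cursor=2
After op 6 (select(1,2) replace("FG")): buf='FFGXZK' cursor=3
After op 7 (insert('T')): buf='FFGTXZK' cursor=4
After op 8 (right): buf='FFGTXZK' cursor=5
After op 9 (delete): buf='FFGTXK' cursor=5
After op 10 (backspace): buf='FFGTK' cursor=4
After op 11 (select(2,5) replace("S")): buf='FFS' cursor=3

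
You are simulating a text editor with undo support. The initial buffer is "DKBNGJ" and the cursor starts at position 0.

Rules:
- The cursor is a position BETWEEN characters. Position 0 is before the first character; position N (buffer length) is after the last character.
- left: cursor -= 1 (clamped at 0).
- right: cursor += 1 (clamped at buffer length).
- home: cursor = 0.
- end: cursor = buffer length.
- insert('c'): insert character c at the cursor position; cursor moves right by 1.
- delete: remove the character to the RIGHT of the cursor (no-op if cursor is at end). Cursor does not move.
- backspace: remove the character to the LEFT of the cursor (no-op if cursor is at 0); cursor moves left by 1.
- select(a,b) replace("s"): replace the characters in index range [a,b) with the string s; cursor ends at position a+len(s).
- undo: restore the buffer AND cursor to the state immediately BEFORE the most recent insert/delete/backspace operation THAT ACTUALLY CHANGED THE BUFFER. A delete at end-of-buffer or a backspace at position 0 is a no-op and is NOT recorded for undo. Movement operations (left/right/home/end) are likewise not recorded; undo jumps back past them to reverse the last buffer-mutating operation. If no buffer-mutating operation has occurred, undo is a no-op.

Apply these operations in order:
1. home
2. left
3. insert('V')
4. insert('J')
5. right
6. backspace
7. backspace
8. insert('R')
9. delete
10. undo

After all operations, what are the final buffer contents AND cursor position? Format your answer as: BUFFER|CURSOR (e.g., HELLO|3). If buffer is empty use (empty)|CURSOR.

After op 1 (home): buf='DKBNGJ' cursor=0
After op 2 (left): buf='DKBNGJ' cursor=0
After op 3 (insert('V')): buf='VDKBNGJ' cursor=1
After op 4 (insert('J')): buf='VJDKBNGJ' cursor=2
After op 5 (right): buf='VJDKBNGJ' cursor=3
After op 6 (backspace): buf='VJKBNGJ' cursor=2
After op 7 (backspace): buf='VKBNGJ' cursor=1
After op 8 (insert('R')): buf='VRKBNGJ' cursor=2
After op 9 (delete): buf='VRBNGJ' cursor=2
After op 10 (undo): buf='VRKBNGJ' cursor=2

Answer: VRKBNGJ|2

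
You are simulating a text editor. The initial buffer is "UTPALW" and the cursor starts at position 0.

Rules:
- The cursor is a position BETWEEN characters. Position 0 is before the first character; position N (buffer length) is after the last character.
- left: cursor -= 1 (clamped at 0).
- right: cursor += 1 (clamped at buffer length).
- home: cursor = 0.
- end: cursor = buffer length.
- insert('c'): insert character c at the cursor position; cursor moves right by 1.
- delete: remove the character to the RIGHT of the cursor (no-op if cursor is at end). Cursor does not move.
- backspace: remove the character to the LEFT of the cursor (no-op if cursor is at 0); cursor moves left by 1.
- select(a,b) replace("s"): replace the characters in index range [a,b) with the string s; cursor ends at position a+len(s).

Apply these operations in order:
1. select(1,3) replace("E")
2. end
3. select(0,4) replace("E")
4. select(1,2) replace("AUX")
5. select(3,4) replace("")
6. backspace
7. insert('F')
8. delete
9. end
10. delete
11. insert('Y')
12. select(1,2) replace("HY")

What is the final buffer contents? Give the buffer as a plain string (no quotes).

Answer: EHYFY

Derivation:
After op 1 (select(1,3) replace("E")): buf='UEALW' cursor=2
After op 2 (end): buf='UEALW' cursor=5
After op 3 (select(0,4) replace("E")): buf='EW' cursor=1
After op 4 (select(1,2) replace("AUX")): buf='EAUX' cursor=4
After op 5 (select(3,4) replace("")): buf='EAU' cursor=3
After op 6 (backspace): buf='EA' cursor=2
After op 7 (insert('F')): buf='EAF' cursor=3
After op 8 (delete): buf='EAF' cursor=3
After op 9 (end): buf='EAF' cursor=3
After op 10 (delete): buf='EAF' cursor=3
After op 11 (insert('Y')): buf='EAFY' cursor=4
After op 12 (select(1,2) replace("HY")): buf='EHYFY' cursor=3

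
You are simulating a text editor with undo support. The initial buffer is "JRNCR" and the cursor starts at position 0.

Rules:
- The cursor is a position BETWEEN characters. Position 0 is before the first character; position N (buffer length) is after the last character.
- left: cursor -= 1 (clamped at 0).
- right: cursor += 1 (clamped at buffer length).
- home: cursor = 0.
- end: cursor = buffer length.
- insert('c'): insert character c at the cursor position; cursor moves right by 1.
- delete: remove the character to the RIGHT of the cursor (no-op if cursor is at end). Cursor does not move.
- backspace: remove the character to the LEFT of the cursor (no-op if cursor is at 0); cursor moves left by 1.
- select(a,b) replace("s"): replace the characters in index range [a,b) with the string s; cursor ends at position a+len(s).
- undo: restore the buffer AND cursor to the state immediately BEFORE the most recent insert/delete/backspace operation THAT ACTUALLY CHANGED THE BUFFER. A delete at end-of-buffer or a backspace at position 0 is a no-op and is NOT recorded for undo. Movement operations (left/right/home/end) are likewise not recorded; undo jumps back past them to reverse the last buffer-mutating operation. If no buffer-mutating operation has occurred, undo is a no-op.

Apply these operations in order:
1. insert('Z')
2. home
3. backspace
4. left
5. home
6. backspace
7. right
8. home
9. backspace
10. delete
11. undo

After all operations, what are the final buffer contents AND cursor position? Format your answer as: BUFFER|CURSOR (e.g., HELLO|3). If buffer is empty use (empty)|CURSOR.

Answer: ZJRNCR|0

Derivation:
After op 1 (insert('Z')): buf='ZJRNCR' cursor=1
After op 2 (home): buf='ZJRNCR' cursor=0
After op 3 (backspace): buf='ZJRNCR' cursor=0
After op 4 (left): buf='ZJRNCR' cursor=0
After op 5 (home): buf='ZJRNCR' cursor=0
After op 6 (backspace): buf='ZJRNCR' cursor=0
After op 7 (right): buf='ZJRNCR' cursor=1
After op 8 (home): buf='ZJRNCR' cursor=0
After op 9 (backspace): buf='ZJRNCR' cursor=0
After op 10 (delete): buf='JRNCR' cursor=0
After op 11 (undo): buf='ZJRNCR' cursor=0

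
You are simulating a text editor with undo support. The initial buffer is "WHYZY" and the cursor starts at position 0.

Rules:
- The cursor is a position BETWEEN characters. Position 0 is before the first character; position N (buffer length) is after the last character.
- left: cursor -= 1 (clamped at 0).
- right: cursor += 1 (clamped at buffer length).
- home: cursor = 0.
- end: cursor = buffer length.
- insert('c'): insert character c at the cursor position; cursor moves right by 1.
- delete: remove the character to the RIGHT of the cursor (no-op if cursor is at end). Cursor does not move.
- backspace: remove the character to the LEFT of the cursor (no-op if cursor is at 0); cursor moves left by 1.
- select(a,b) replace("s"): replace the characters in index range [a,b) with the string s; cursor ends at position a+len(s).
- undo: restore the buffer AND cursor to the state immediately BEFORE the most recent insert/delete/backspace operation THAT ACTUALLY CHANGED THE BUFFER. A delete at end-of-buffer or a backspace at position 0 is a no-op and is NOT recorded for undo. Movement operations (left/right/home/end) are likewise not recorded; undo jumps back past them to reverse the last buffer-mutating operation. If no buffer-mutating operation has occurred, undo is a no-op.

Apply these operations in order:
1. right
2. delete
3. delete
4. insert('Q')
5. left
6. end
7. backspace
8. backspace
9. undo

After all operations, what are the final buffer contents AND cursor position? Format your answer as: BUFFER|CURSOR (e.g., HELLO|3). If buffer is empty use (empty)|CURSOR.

Answer: WQZ|3

Derivation:
After op 1 (right): buf='WHYZY' cursor=1
After op 2 (delete): buf='WYZY' cursor=1
After op 3 (delete): buf='WZY' cursor=1
After op 4 (insert('Q')): buf='WQZY' cursor=2
After op 5 (left): buf='WQZY' cursor=1
After op 6 (end): buf='WQZY' cursor=4
After op 7 (backspace): buf='WQZ' cursor=3
After op 8 (backspace): buf='WQ' cursor=2
After op 9 (undo): buf='WQZ' cursor=3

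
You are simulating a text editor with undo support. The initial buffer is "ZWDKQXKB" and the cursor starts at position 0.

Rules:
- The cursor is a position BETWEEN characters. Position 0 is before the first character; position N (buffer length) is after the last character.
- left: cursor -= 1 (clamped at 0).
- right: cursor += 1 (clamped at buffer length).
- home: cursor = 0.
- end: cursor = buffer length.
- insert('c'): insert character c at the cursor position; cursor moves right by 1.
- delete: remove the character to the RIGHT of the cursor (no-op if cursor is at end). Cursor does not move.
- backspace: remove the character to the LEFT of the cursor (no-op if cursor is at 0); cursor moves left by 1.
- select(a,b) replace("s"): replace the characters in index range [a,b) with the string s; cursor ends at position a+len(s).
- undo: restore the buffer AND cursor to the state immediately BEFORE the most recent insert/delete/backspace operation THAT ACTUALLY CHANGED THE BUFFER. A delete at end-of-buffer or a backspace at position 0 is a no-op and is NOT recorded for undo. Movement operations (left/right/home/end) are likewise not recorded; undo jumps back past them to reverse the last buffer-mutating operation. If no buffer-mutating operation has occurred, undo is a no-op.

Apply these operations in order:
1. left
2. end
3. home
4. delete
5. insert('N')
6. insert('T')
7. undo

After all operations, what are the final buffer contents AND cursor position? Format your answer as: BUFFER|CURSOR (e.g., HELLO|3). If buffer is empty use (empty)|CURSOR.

After op 1 (left): buf='ZWDKQXKB' cursor=0
After op 2 (end): buf='ZWDKQXKB' cursor=8
After op 3 (home): buf='ZWDKQXKB' cursor=0
After op 4 (delete): buf='WDKQXKB' cursor=0
After op 5 (insert('N')): buf='NWDKQXKB' cursor=1
After op 6 (insert('T')): buf='NTWDKQXKB' cursor=2
After op 7 (undo): buf='NWDKQXKB' cursor=1

Answer: NWDKQXKB|1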